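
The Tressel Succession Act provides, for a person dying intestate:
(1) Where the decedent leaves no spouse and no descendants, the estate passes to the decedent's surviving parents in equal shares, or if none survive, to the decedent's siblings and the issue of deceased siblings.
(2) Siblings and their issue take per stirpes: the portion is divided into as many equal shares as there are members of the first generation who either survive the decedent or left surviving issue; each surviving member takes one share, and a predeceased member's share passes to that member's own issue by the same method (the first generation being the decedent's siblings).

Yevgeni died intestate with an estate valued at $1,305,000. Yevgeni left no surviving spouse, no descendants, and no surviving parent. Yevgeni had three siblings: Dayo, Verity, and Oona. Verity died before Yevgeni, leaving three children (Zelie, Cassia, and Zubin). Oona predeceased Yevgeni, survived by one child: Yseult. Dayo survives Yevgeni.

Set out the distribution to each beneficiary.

Dayo: $435,000; Zelie: $145,000; Cassia: $145,000; Zubin: $145,000; Yseult: $435,000

The entire $1,305,000 passes to the siblings and their issue.
That amount ($1,305,000) is divided into 3 shares of $435,000: Dayo takes $435,000; Verity's $435,000 share passes to Verity's issue; Oona's $435,000 share passes to Oona's issue.
Verity's share ($435,000) is divided into 3 shares of $145,000: Zelie, Cassia, and Zubin each take $145,000.
Oona's share ($435,000) passes entirely to Yseult.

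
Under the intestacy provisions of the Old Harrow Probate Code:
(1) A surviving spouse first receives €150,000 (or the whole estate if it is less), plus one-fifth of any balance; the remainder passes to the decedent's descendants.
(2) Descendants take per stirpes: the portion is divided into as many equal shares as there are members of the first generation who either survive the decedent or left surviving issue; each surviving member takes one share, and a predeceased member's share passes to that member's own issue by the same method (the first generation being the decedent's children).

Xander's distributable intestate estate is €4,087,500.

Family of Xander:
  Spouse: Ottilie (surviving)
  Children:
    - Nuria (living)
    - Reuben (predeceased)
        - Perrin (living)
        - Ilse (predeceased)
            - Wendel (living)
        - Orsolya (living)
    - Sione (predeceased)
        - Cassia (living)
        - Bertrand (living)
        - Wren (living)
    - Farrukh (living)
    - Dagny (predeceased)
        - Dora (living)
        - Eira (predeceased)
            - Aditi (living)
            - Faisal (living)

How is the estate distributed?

Ottilie: €937,500; Nuria: €630,000; Perrin: €210,000; Wendel: €210,000; Orsolya: €210,000; Cassia: €210,000; Bertrand: €210,000; Wren: €210,000; Farrukh: €630,000; Dora: €315,000; Aditi: €157,500; Faisal: €157,500

Ottilie first takes €150,000, leaving a balance of €3,937,500. Ottilie then takes one-fifth of the balance (€787,500), for a total of €937,500. The remaining €3,150,000 passes to the descendants.
The descendants' portion (€3,150,000) is divided into 5 shares of €630,000: Nuria and Farrukh each take €630,000; Reuben's €630,000 share passes to Reuben's issue; Sione's €630,000 share passes to Sione's issue; Dagny's €630,000 share passes to Dagny's issue.
Reuben's share (€630,000) is divided into 3 shares of €210,000: Perrin and Orsolya each take €210,000; Ilse's €210,000 share passes to Ilse's issue.
Ilse's share (€210,000) passes entirely to Wendel.
Sione's share (€630,000) is divided into 3 shares of €210,000: Cassia, Bertrand, and Wren each take €210,000.
Dagny's share (€630,000) is divided into 2 shares of €315,000: Dora takes €315,000; Eira's €315,000 share passes to Eira's issue.
Eira's share (€315,000) is divided into 2 shares of €157,500: Aditi and Faisal each take €157,500.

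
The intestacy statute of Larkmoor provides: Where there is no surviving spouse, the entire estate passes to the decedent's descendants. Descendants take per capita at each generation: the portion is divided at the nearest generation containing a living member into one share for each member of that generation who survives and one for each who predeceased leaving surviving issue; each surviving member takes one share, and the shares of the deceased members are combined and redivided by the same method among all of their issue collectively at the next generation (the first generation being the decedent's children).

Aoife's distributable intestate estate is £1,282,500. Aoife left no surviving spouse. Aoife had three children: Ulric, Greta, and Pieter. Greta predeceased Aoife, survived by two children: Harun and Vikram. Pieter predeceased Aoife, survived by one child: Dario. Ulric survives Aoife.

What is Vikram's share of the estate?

The entire £1,282,500 passes to the descendants.
That amount (£1,282,500) is divided at the children's generation into 3 shares of £427,500. Ulric takes £427,500. The 2 shares of the deceased (Greta and Pieter) are combined into a pool of £855,000.
That pool (£855,000) is divided at the grandchildren's generation equally among Harun, Vikram, and Dario: £285,000 each.

Vikram receives £285,000.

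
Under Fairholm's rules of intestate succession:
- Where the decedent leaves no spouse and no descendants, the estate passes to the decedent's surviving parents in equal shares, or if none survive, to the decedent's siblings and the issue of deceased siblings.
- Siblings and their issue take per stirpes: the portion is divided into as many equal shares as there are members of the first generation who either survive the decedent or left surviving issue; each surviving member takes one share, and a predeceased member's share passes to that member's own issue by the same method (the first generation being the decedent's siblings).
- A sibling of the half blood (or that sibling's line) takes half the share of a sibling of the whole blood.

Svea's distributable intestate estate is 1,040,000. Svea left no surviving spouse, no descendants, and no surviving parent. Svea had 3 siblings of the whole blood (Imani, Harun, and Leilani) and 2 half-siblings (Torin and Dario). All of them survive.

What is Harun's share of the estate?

The entire 1,040,000 passes to the siblings and their issue.
Counting each half-blood sibling's line as half a unit, there are 4 units in 1,040,000, so one unit is 260,000. Whole-blood lines (Imani, Harun, and Leilani) take 260,000 each; half-blood lines (Torin and Dario) take 130,000 each.

Harun receives 260,000.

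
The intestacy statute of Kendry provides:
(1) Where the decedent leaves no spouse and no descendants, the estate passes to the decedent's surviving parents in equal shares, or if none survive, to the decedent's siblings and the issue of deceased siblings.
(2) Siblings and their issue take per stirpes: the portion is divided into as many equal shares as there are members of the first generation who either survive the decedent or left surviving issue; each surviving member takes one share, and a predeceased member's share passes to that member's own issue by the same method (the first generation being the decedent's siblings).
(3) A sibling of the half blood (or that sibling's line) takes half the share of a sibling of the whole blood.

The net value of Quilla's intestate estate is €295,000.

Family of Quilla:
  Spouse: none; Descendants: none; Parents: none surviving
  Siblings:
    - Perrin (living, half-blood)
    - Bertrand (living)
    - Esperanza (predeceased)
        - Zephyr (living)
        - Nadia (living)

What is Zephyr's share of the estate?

The entire €295,000 passes to the siblings and their issue.
Counting each half-blood sibling's line as half a unit, there are 5/2 units in €295,000, so one unit is €118,000. Whole-blood lines (Bertrand and Esperanza) take €118,000 each; half-blood lines (Perrin) take €59,000 each.
Esperanza's share (€118,000) is divided into 2 shares of €59,000: Zephyr and Nadia each take €59,000.

Zephyr receives €59,000.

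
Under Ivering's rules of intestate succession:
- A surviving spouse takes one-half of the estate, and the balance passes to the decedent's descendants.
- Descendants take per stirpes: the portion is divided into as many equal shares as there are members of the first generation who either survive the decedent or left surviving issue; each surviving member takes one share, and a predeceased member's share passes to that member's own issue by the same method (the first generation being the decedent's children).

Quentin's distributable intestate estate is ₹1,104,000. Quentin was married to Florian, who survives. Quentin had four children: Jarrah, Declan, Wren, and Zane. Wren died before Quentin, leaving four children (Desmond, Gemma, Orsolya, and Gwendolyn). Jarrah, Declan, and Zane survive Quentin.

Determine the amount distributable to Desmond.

Florian takes one-half of ₹1,104,000 = ₹552,000. The remaining ₹552,000 passes to the descendants.
The descendants' portion (₹552,000) is divided into 4 shares of ₹138,000: Jarrah, Declan, and Zane each take ₹138,000; Wren's ₹138,000 share passes to Wren's issue.
Wren's share (₹138,000) is divided into 4 shares of ₹34,500: Desmond, Gemma, Orsolya, and Gwendolyn each take ₹34,500.

Desmond receives ₹34,500.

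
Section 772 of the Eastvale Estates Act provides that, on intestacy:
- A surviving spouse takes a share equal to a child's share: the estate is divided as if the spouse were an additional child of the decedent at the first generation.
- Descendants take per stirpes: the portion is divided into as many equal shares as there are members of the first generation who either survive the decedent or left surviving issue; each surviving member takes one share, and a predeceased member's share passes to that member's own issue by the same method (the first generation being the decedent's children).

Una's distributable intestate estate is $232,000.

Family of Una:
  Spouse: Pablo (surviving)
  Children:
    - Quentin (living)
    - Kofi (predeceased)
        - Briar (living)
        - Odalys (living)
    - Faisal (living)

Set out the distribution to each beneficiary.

The spouse counts as an additional share at the children's level, so there are 4 primary shares of $58,000. Pablo takes one such share ($58,000).
The children's combined portion ($174,000) is divided into 3 shares of $58,000: Quentin and Faisal each take $58,000; Kofi's $58,000 share passes to Kofi's issue.
Kofi's share ($58,000) is divided into 2 shares of $29,000: Briar and Odalys each take $29,000.

Pablo: $58,000; Quentin: $58,000; Briar: $29,000; Odalys: $29,000; Faisal: $58,000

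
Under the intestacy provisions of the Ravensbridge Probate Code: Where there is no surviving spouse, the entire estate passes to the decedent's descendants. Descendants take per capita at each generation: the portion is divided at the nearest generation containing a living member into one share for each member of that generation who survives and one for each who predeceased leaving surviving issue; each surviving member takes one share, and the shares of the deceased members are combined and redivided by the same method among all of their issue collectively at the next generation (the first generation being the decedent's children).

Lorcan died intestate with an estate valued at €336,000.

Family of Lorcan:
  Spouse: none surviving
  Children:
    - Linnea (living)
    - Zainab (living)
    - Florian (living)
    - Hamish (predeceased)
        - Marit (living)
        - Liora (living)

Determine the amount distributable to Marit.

Marit receives €42,000.

The entire €336,000 passes to the descendants.
That amount (€336,000) is divided at the children's generation into 4 shares of €84,000. Linnea, Zainab, and Florian each take €84,000. The remaining share for the deceased Hamish (€84,000) is carried to the next generation.
That pool (€84,000) is divided at the grandchildren's generation equally among Marit and Liora: €42,000 each.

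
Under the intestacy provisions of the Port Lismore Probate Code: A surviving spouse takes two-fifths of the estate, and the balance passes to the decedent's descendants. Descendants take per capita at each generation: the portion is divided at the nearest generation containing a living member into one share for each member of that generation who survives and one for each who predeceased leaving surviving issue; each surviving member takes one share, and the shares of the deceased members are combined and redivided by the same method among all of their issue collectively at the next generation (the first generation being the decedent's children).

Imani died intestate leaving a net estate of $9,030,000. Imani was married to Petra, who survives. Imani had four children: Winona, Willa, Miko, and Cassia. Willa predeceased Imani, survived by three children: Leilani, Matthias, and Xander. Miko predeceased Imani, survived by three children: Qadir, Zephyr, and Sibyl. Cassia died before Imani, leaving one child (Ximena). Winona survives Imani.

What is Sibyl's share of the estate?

Petra takes two-fifths of $9,030,000 = $3,612,000. The remaining $5,418,000 passes to the descendants.
The descendants' portion ($5,418,000) is divided at the children's generation into 4 shares of $1,354,500. Winona takes $1,354,500. The 3 shares of the deceased (Willa, Miko, and Cassia) are combined into a pool of $4,063,500.
That pool ($4,063,500) is divided at the grandchildren's generation equally among Leilani, Matthias, Xander, Qadir, Zephyr, Sibyl, and Ximena: $580,500 each.

Sibyl receives $580,500.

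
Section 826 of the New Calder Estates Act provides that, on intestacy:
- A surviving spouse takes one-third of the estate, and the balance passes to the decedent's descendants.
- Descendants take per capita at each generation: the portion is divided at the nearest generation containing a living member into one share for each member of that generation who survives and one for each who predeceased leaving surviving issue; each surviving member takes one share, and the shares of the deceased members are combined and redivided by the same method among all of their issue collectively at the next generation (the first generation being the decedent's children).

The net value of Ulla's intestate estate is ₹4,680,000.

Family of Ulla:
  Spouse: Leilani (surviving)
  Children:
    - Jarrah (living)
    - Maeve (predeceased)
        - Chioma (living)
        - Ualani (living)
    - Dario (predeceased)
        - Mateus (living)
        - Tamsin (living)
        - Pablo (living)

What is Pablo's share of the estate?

Pablo receives ₹416,000.

Leilani takes one-third of ₹4,680,000 = ₹1,560,000. The remaining ₹3,120,000 passes to the descendants.
The descendants' portion (₹3,120,000) is divided at the children's generation into 3 shares of ₹1,040,000. Jarrah takes ₹1,040,000. The 2 shares of the deceased (Maeve and Dario) are combined into a pool of ₹2,080,000.
That pool (₹2,080,000) is divided at the grandchildren's generation equally among Chioma, Ualani, Mateus, Tamsin, and Pablo: ₹416,000 each.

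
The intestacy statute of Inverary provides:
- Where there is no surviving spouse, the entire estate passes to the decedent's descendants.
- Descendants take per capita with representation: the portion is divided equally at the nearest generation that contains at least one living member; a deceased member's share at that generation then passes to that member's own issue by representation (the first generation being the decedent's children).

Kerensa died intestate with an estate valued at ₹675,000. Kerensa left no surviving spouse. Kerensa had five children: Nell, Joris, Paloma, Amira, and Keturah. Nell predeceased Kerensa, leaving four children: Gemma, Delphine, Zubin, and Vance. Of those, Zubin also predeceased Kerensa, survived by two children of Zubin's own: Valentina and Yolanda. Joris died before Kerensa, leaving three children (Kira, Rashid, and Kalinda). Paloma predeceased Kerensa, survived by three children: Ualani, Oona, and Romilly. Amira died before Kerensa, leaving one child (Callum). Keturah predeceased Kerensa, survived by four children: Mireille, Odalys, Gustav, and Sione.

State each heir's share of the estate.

The entire ₹675,000 passes to the descendants.
No child survives, so the initial division is made at the grandchildren's generation.
That amount (₹675,000) is divided into 15 shares of ₹45,000: Gemma, Delphine, Vance, Kira, Rashid, Kalinda, Ualani, Oona, Romilly, Callum, Mireille, Odalys, Gustav, and Sione each take ₹45,000; Zubin's ₹45,000 share passes to Zubin's issue.
Zubin's share (₹45,000) is divided into 2 shares of ₹22,500: Valentina and Yolanda each take ₹22,500.

Gemma: ₹45,000; Delphine: ₹45,000; Valentina: ₹22,500; Yolanda: ₹22,500; Vance: ₹45,000; Kira: ₹45,000; Rashid: ₹45,000; Kalinda: ₹45,000; Ualani: ₹45,000; Oona: ₹45,000; Romilly: ₹45,000; Callum: ₹45,000; Mireille: ₹45,000; Odalys: ₹45,000; Gustav: ₹45,000; Sione: ₹45,000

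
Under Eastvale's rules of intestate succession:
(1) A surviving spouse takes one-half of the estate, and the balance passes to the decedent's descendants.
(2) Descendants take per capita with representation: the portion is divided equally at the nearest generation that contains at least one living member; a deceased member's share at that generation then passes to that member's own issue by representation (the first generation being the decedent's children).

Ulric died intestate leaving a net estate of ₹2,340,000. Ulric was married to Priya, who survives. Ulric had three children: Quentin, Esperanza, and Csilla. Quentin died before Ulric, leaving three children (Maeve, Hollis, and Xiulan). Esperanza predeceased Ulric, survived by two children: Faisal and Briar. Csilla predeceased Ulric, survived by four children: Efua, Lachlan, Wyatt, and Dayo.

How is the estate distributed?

Priya: ₹1,170,000; Maeve: ₹130,000; Hollis: ₹130,000; Xiulan: ₹130,000; Faisal: ₹130,000; Briar: ₹130,000; Efua: ₹130,000; Lachlan: ₹130,000; Wyatt: ₹130,000; Dayo: ₹130,000

Priya takes one-half of ₹2,340,000 = ₹1,170,000. The remaining ₹1,170,000 passes to the descendants.
No child survives, so the initial division is made at the grandchildren's generation.
The descendants' portion (₹1,170,000) is divided into 9 shares of ₹130,000: Maeve, Hollis, Xiulan, Faisal, Briar, Efua, Lachlan, Wyatt, and Dayo each take ₹130,000.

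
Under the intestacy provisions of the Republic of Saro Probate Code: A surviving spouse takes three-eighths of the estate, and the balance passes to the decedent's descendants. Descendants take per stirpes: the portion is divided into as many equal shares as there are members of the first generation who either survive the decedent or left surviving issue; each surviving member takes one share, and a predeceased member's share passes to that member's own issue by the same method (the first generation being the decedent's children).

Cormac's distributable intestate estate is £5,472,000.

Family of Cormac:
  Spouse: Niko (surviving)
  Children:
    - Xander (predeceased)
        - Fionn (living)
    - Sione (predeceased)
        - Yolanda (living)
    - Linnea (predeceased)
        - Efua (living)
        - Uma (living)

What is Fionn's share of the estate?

Fionn receives £1,140,000.

Niko takes three-eighths of £5,472,000 = £2,052,000. The remaining £3,420,000 passes to the descendants.
The descendants' portion (£3,420,000) is divided into 3 shares of £1,140,000: Xander's £1,140,000 share passes to Xander's issue; Sione's £1,140,000 share passes to Sione's issue; Linnea's £1,140,000 share passes to Linnea's issue.
Xander's share (£1,140,000) passes entirely to Fionn.
Sione's share (£1,140,000) passes entirely to Yolanda.
Linnea's share (£1,140,000) is divided into 2 shares of £570,000: Efua and Uma each take £570,000.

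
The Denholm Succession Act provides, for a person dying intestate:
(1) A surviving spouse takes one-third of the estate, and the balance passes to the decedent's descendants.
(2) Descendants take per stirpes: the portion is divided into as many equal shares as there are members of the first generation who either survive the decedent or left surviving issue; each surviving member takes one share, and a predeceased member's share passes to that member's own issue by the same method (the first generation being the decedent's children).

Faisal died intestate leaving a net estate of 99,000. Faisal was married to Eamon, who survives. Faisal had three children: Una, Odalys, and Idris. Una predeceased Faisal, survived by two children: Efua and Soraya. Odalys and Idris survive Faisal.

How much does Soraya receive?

Soraya receives 11,000.

Eamon takes one-third of 99,000 = 33,000. The remaining 66,000 passes to the descendants.
The descendants' portion (66,000) is divided into 3 shares of 22,000: Odalys and Idris each take 22,000; Una's 22,000 share passes to Una's issue.
Una's share (22,000) is divided into 2 shares of 11,000: Efua and Soraya each take 11,000.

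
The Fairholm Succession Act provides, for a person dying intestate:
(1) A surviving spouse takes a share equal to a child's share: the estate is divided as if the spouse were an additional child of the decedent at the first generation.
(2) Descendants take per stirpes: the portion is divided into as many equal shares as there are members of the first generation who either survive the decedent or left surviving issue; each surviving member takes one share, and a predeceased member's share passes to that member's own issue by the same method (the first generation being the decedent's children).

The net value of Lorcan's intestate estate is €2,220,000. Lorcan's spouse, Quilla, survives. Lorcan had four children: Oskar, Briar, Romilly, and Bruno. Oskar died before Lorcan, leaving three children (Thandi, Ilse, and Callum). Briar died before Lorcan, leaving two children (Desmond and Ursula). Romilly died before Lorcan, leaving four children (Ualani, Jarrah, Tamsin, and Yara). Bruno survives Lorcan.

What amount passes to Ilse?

The spouse counts as an additional share at the children's level, so there are 5 primary shares of €444,000. Quilla takes one such share (€444,000).
The children's combined portion (€1,776,000) is divided into 4 shares of €444,000: Bruno takes €444,000; Oskar's €444,000 share passes to Oskar's issue; Briar's €444,000 share passes to Briar's issue; Romilly's €444,000 share passes to Romilly's issue.
Oskar's share (€444,000) is divided into 3 shares of €148,000: Thandi, Ilse, and Callum each take €148,000.
Briar's share (€444,000) is divided into 2 shares of €222,000: Desmond and Ursula each take €222,000.
Romilly's share (€444,000) is divided into 4 shares of €111,000: Ualani, Jarrah, Tamsin, and Yara each take €111,000.

Ilse receives €148,000.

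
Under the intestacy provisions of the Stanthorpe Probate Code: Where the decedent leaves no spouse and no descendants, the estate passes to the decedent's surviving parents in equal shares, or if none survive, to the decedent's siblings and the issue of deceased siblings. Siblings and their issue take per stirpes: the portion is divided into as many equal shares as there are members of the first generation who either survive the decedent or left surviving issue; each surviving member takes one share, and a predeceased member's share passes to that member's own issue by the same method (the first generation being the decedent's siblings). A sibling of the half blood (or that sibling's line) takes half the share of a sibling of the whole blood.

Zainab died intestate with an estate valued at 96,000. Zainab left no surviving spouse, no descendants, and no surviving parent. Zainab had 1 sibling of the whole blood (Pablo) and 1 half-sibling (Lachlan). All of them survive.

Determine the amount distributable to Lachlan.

The entire 96,000 passes to the siblings and their issue.
Counting each half-blood sibling's line as half a unit, there are 3/2 units in 96,000, so one unit is 64,000. Whole-blood lines (Pablo) take 64,000 each; half-blood lines (Lachlan) take 32,000 each.

Lachlan receives 32,000.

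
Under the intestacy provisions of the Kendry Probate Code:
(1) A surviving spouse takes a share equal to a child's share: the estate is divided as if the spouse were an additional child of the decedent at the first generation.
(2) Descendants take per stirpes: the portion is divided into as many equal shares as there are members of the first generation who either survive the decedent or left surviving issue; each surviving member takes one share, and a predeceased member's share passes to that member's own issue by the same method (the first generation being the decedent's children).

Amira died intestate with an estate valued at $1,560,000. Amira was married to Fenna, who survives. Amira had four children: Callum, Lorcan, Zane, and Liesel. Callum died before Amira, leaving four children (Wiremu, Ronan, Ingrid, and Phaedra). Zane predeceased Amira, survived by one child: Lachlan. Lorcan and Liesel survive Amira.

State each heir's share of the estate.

Fenna: $312,000; Wiremu: $78,000; Ronan: $78,000; Ingrid: $78,000; Phaedra: $78,000; Lorcan: $312,000; Lachlan: $312,000; Liesel: $312,000

The spouse counts as an additional share at the children's level, so there are 5 primary shares of $312,000. Fenna takes one such share ($312,000).
The children's combined portion ($1,248,000) is divided into 4 shares of $312,000: Lorcan and Liesel each take $312,000; Callum's $312,000 share passes to Callum's issue; Zane's $312,000 share passes to Zane's issue.
Callum's share ($312,000) is divided into 4 shares of $78,000: Wiremu, Ronan, Ingrid, and Phaedra each take $78,000.
Zane's share ($312,000) passes entirely to Lachlan.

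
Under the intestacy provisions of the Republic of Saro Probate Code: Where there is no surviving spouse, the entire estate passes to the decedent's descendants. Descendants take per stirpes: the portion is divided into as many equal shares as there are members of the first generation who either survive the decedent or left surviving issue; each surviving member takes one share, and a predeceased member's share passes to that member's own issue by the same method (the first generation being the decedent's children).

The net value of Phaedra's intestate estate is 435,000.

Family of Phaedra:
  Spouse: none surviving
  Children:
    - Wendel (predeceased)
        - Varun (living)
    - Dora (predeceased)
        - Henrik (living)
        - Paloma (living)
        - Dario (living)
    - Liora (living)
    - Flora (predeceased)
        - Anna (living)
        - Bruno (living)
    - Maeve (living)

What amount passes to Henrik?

The entire 435,000 passes to the descendants.
That amount (435,000) is divided into 5 shares of 87,000: Liora and Maeve each take 87,000; Wendel's 87,000 share passes to Wendel's issue; Dora's 87,000 share passes to Dora's issue; Flora's 87,000 share passes to Flora's issue.
Wendel's share (87,000) passes entirely to Varun.
Dora's share (87,000) is divided into 3 shares of 29,000: Henrik, Paloma, and Dario each take 29,000.
Flora's share (87,000) is divided into 2 shares of 43,500: Anna and Bruno each take 43,500.

Henrik receives 29,000.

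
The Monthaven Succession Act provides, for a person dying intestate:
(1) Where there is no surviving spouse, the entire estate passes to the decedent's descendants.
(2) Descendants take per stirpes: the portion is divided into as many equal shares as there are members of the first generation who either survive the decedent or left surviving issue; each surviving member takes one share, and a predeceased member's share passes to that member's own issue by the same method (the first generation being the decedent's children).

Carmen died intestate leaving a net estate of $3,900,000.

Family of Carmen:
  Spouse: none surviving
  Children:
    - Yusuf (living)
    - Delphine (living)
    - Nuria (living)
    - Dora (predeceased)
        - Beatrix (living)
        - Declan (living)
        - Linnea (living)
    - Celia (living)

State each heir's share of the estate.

The entire $3,900,000 passes to the descendants.
That amount ($3,900,000) is divided into 5 shares of $780,000: Yusuf, Delphine, Nuria, and Celia each take $780,000; Dora's $780,000 share passes to Dora's issue.
Dora's share ($780,000) is divided into 3 shares of $260,000: Beatrix, Declan, and Linnea each take $260,000.

Yusuf: $780,000; Delphine: $780,000; Nuria: $780,000; Beatrix: $260,000; Declan: $260,000; Linnea: $260,000; Celia: $780,000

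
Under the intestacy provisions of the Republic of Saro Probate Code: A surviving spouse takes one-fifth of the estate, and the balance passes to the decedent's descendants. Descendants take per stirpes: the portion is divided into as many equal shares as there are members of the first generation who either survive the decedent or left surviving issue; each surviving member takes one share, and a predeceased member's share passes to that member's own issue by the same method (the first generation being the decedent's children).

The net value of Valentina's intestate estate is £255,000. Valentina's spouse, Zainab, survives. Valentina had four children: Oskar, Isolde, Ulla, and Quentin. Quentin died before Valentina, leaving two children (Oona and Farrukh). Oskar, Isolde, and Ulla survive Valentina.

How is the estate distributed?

Zainab: £51,000; Oskar: £51,000; Isolde: £51,000; Ulla: £51,000; Oona: £25,500; Farrukh: £25,500

Zainab takes one-fifth of £255,000 = £51,000. The remaining £204,000 passes to the descendants.
The descendants' portion (£204,000) is divided into 4 shares of £51,000: Oskar, Isolde, and Ulla each take £51,000; Quentin's £51,000 share passes to Quentin's issue.
Quentin's share (£51,000) is divided into 2 shares of £25,500: Oona and Farrukh each take £25,500.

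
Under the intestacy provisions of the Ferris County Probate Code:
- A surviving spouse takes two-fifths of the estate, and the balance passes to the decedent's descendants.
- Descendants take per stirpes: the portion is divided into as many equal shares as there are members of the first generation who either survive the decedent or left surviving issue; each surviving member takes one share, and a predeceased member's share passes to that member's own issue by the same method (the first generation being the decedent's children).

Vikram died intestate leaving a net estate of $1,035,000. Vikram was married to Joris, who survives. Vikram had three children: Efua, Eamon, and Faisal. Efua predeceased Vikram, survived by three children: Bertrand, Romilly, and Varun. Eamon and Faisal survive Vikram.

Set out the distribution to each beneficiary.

Joris: $414,000; Bertrand: $69,000; Romilly: $69,000; Varun: $69,000; Eamon: $207,000; Faisal: $207,000

Joris takes two-fifths of $1,035,000 = $414,000. The remaining $621,000 passes to the descendants.
The descendants' portion ($621,000) is divided into 3 shares of $207,000: Eamon and Faisal each take $207,000; Efua's $207,000 share passes to Efua's issue.
Efua's share ($207,000) is divided into 3 shares of $69,000: Bertrand, Romilly, and Varun each take $69,000.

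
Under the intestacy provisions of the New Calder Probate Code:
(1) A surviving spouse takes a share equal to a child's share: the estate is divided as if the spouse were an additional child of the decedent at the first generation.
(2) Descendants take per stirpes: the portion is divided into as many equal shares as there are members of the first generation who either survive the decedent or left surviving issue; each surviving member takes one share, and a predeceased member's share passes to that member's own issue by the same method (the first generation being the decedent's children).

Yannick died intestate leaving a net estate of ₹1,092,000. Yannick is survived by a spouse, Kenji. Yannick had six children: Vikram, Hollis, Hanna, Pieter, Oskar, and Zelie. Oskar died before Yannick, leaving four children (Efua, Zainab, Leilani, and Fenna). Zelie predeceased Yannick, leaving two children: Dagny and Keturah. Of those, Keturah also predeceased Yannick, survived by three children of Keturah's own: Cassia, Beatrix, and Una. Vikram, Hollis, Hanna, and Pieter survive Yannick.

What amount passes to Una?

The spouse counts as an additional share at the children's level, so there are 7 primary shares of ₹156,000. Kenji takes one such share (₹156,000).
The children's combined portion (₹936,000) is divided into 6 shares of ₹156,000: Vikram, Hollis, Hanna, and Pieter each take ₹156,000; Oskar's ₹156,000 share passes to Oskar's issue; Zelie's ₹156,000 share passes to Zelie's issue.
Oskar's share (₹156,000) is divided into 4 shares of ₹39,000: Efua, Zainab, Leilani, and Fenna each take ₹39,000.
Zelie's share (₹156,000) is divided into 2 shares of ₹78,000: Dagny takes ₹78,000; Keturah's ₹78,000 share passes to Keturah's issue.
Keturah's share (₹78,000) is divided into 3 shares of ₹26,000: Cassia, Beatrix, and Una each take ₹26,000.

Una receives ₹26,000.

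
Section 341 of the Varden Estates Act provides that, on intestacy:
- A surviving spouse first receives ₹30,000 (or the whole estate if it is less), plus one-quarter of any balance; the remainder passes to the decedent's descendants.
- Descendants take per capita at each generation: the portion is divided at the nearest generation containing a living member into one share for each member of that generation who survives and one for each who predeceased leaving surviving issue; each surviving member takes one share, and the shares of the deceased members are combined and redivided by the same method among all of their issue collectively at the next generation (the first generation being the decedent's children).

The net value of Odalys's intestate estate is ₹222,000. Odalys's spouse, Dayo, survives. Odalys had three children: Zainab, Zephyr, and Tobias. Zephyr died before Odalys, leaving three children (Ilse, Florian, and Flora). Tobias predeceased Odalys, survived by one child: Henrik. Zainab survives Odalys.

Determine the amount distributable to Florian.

Florian receives ₹24,000.

Dayo first takes ₹30,000, leaving a balance of ₹192,000. Dayo then takes one-quarter of the balance (₹48,000), for a total of ₹78,000. The remaining ₹144,000 passes to the descendants.
The descendants' portion (₹144,000) is divided at the children's generation into 3 shares of ₹48,000. Zainab takes ₹48,000. The 2 shares of the deceased (Zephyr and Tobias) are combined into a pool of ₹96,000.
That pool (₹96,000) is divided at the grandchildren's generation equally among Ilse, Florian, Flora, and Henrik: ₹24,000 each.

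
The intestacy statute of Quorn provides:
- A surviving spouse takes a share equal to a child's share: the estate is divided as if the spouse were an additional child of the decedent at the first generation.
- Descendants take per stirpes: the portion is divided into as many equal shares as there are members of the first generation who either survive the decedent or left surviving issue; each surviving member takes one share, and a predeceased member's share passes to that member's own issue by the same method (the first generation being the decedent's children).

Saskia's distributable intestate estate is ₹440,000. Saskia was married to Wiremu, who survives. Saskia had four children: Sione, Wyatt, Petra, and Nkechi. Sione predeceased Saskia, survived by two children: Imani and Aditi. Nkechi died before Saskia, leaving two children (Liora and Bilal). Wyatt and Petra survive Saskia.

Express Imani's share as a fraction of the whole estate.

Imani receives 1/10 of the estate.

The spouse counts as an additional share at the children's level, so there are 5 primary shares of ₹88,000. Wiremu takes one such share (₹88,000).
The children's combined portion (₹352,000) is divided into 4 shares of ₹88,000: Wyatt and Petra each take ₹88,000; Sione's ₹88,000 share passes to Sione's issue; Nkechi's ₹88,000 share passes to Nkechi's issue.
Sione's share (₹88,000) is divided into 2 shares of ₹44,000: Imani and Aditi each take ₹44,000.
Nkechi's share (₹88,000) is divided into 2 shares of ₹44,000: Liora and Bilal each take ₹44,000.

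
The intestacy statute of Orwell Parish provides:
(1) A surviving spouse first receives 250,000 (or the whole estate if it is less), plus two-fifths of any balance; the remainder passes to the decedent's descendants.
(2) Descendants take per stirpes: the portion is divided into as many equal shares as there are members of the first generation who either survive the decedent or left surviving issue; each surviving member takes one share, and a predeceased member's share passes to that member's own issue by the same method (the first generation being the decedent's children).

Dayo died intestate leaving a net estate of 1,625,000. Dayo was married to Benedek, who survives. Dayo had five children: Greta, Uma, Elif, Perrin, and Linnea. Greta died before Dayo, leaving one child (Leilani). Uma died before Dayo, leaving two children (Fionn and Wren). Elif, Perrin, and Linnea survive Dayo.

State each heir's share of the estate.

Benedek: 800,000; Leilani: 165,000; Fionn: 82,500; Wren: 82,500; Elif: 165,000; Perrin: 165,000; Linnea: 165,000

Benedek first takes 250,000, leaving a balance of 1,375,000. Benedek then takes two-fifths of the balance (550,000), for a total of 800,000. The remaining 825,000 passes to the descendants.
The descendants' portion (825,000) is divided into 5 shares of 165,000: Elif, Perrin, and Linnea each take 165,000; Greta's 165,000 share passes to Greta's issue; Uma's 165,000 share passes to Uma's issue.
Greta's share (165,000) passes entirely to Leilani.
Uma's share (165,000) is divided into 2 shares of 82,500: Fionn and Wren each take 82,500.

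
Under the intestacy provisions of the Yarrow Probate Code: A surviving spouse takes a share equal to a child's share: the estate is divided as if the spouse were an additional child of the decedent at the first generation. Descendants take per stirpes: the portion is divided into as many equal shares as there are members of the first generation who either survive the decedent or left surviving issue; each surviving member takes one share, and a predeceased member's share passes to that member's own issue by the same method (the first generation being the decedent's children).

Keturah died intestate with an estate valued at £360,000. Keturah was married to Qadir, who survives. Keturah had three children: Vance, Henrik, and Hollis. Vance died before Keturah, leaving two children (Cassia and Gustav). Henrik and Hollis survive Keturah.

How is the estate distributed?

Qadir: £90,000; Cassia: £45,000; Gustav: £45,000; Henrik: £90,000; Hollis: £90,000

The spouse counts as an additional share at the children's level, so there are 4 primary shares of £90,000. Qadir takes one such share (£90,000).
The children's combined portion (£270,000) is divided into 3 shares of £90,000: Henrik and Hollis each take £90,000; Vance's £90,000 share passes to Vance's issue.
Vance's share (£90,000) is divided into 2 shares of £45,000: Cassia and Gustav each take £45,000.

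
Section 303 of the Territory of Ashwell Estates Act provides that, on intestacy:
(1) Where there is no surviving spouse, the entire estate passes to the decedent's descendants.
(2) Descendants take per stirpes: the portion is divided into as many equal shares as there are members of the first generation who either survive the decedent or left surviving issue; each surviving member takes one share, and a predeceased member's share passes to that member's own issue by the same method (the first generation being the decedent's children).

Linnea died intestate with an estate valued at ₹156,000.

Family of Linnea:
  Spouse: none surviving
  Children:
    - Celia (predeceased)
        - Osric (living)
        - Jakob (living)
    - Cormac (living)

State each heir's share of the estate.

The entire ₹156,000 passes to the descendants.
That amount (₹156,000) is divided into 2 shares of ₹78,000: Cormac takes ₹78,000; Celia's ₹78,000 share passes to Celia's issue.
Celia's share (₹78,000) is divided into 2 shares of ₹39,000: Osric and Jakob each take ₹39,000.

Osric: ₹39,000; Jakob: ₹39,000; Cormac: ₹78,000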